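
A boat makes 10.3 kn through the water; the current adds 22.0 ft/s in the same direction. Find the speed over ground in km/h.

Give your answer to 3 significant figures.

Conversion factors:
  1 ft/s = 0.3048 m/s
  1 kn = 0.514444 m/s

10.3 kn × 0.514444 = 5.29877 m/s
22.0 ft/s × 0.3048 = 6.7056 m/s
Sum: 5.29877 + 6.7056 = 12.0044 m/s
In km/h: 12.0044 / (1/3.6) = 43.2158 km/h

43.2 km/h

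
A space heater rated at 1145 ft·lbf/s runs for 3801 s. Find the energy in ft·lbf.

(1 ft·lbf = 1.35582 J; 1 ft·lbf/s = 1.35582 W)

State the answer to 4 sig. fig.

1145 ft·lbf/s × 1.35582 → 1552.41 W
E = P × t = 1552.41 W × 3801 s = 5.90071×10⁶ J
5.90071×10⁶ J ÷ (1.35582 J/ft·lbf) = 4.35213×10⁶ ft·lbf

4.352×10⁶ ft·lbf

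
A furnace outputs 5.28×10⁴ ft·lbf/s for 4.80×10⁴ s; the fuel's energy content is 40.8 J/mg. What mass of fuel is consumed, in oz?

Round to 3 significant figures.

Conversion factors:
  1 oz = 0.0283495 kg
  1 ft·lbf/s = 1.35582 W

2970 oz

5.28×10⁴ ft·lbf/s → 71587.3 W
E = P × t = 71587.3 × 48000 = 3.43619×10⁹ J
40.8 J/mg → 4.08×10⁷ J/kg
m = E / e_s = 3.43619×10⁹ / 4.08×10⁷ = 84.2203 kg
In oz: 84.2203 / 0.0283495 = 2970.79 oz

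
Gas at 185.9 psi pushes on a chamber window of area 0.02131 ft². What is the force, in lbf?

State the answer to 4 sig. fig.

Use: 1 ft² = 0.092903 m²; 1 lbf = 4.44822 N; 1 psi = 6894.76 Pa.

185.9 psi × 6894.76 = 1.28174×10⁶ Pa
0.02131 ft² × 0.092903 = 0.00197976 m²
F = P × A = 1.28174×10⁶ Pa × 0.00197976 m² = 2537.54 N
2537.54 N ÷ (4.44822 N/lbf) = 570.462 lbf

570.5 lbf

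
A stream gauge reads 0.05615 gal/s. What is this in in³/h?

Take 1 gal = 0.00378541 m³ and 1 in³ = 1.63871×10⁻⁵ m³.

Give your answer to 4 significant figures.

4.669×10⁴ in³/h

0.05615 gal/s × 0.00378541 m³/gal = 2.12551×10⁻⁴ m³/s
2.12551×10⁻⁴ m³/s ÷ 1.63871×10⁻⁵ m³/in³ × 3600 s/h = 46694.3 in³/h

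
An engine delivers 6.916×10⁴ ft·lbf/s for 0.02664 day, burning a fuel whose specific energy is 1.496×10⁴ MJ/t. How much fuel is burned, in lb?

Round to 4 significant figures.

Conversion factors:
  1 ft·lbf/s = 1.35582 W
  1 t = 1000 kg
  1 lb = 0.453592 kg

6.916×10⁴ ft·lbf/s → 93768.5 W
0.02664 day → 2301.7 s
E = P × t = 93768.5 × 2301.7 = 2.15827×10⁸ J
1.496×10⁴ MJ/t → 1.496×10⁷ J/kg
m = E / e_s = 2.15827×10⁸ / 1.496×10⁷ = 14.4269 kg
In lb: 14.4269 / 0.453592 = 31.8059 lb

31.81 lb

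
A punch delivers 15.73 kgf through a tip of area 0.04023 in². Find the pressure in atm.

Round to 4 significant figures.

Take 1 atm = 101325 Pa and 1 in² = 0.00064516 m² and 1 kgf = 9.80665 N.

58.66 atm

15.73 kgf × 9.80665 = 154.259 N
0.04023 in² × 0.00064516 = 2.59548×10⁻⁵ m²
P = F / A = 154.259 N / 2.59548×10⁻⁵ m² = 5.94337×10⁶ Pa
5.94337×10⁶ Pa ÷ (101325 Pa/atm) = 58.6565 atm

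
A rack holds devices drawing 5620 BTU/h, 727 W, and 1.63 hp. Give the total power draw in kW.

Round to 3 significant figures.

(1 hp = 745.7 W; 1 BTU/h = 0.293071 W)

5620 BTU/h × 0.293071 = 1647.06 W
727 W (already W)
1.63 hp × 745.7 = 1215.49 W
Combined: 1647.06 + 727 + 1215.49 = 3589.55 W
In kW: 3589.55 / 1000 = 3.58955 kW

3.59 kW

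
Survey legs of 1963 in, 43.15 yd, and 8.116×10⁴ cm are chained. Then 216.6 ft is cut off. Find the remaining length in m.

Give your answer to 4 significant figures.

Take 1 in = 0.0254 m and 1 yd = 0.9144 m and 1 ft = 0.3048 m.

834.9 m

1963 in × 0.0254 = 49.8602 m
43.15 yd × 0.9144 = 39.4564 m
8.116×10⁴ cm × 0.01 = 811.6 m
216.6 ft × 0.3048 = 66.0197 m
Result: 49.8602 + 39.4564 + 811.6 − 66.0197 = 834.897 m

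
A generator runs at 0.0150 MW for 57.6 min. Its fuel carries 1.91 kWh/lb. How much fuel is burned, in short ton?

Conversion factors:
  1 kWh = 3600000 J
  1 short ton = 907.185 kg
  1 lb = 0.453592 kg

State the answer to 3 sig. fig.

0.0150 MW → 15000 W
57.6 min → 3456 s
E = P × t = 15000 × 3456 = 5.184×10⁷ J
1.91 kWh/lb → 1.5159×10⁷ J/kg
m = E / e_s = 5.184×10⁷ / 1.5159×10⁷ = 3.41975 kg
In short ton: 3.41975 / 907.185 = 0.00376963 short ton

0.00377 short ton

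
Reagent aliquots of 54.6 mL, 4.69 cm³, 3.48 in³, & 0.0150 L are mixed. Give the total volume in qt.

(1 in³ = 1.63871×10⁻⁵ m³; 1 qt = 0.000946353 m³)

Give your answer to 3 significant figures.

54.6 mL × 10⁻⁶ = 5.46×10⁻⁵ m³
4.69 cm³ × 10⁻⁶ = 4.69×10⁻⁶ m³
3.48 in³ × 1.63871×10⁻⁵ = 5.70271×10⁻⁵ m³
0.0150 L × 0.001 = 1.5×10⁻⁵ m³
Combined: 5.46×10⁻⁵ + 4.69×10⁻⁶ + 5.70271×10⁻⁵ + 1.5×10⁻⁵ = 1.31317×10⁻⁴ m³
In qt: 1.31317×10⁻⁴ / 0.000946353 = 0.138761 qt

0.139 qt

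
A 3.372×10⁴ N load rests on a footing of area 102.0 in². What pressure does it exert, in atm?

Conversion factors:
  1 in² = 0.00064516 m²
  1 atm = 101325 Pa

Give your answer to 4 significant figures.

102.0 in² × 0.00064516 → 0.0658063 m²
P = F / A = 33720 N / 0.0658063 m² = 512413 Pa
512413 Pa ÷ (101325 Pa/atm) = 5.05712 atm

5.057 atm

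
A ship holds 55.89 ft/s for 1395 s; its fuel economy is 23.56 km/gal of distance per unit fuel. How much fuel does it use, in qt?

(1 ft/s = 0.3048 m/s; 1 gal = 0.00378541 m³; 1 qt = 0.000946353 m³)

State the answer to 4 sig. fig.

4.035 qt

55.89 ft/s → 17.0353 m/s
d = v × t = 17.0353 × 1395 = 23764.2 m
23.56 km/gal → 6.2239×10⁶ m/m³
V = d / (distance per unit fuel) = 23764.2 / 6.2239×10⁶ = 0.00381822 m³
In qt: 0.00381822 / 0.000946353 = 4.03467 qt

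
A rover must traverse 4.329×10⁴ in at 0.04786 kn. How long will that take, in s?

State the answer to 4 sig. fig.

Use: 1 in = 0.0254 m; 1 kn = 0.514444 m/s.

4.466×10⁴ s

4.329×10⁴ in × 0.0254 = 1099.57 m
0.04786 kn × 0.514444 = 0.0246213 m/s
t = d / v = 1099.57 m / 0.0246213 m/s = 44659.3 s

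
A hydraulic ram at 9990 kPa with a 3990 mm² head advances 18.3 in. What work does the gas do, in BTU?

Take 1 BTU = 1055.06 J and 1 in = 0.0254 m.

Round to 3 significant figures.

9990 kPa → 9.99×10⁶ Pa
3990 mm² → 0.00399 m²
F = P × A = 9.99×10⁶ × 0.00399 = 39860.1 N
18.3 in → 0.46482 m
W = F × d = 39860.1 × 0.46482 = 18527.8 J
In BTU: 18527.8 / 1055.06 = 17.5609 BTU

17.6 BTU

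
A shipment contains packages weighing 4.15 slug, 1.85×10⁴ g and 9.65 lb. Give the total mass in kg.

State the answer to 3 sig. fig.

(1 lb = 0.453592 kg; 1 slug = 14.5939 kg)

4.15 slug × 14.5939 = 60.5647 kg
1.85×10⁴ g × 0.001 = 18.5 kg
9.65 lb × 0.453592 = 4.37716 kg
Combined: 60.5647 + 18.5 + 4.37716 = 83.4419 kg

83.4 kg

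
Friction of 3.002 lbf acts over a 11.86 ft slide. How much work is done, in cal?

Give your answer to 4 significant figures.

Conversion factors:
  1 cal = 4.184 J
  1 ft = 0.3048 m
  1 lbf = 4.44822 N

11.54 cal

3.002 lbf × 4.44822 = 13.3536 N
11.86 ft × 0.3048 = 3.61493 m
W = F × d = 13.3536 N × 3.61493 m = 48.2723 J
48.2723 J ÷ (4.184 J/cal) = 11.5374 cal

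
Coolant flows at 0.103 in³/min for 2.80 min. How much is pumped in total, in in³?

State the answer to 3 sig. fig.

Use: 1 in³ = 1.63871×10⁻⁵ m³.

0.103 in³/min → 2.81312×10⁻⁸ m³/s
2.80 min → 168 s
V = Q × t = 2.81312×10⁻⁸ × 168 = 4.72604×10⁻⁶ m³
In in³: 4.72604×10⁻⁶ / 1.63871×10⁻⁵ = 0.2884 in³

0.288 in³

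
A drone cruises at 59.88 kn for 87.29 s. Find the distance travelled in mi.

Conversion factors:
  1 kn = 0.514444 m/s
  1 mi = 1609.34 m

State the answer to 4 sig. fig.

1.671 mi

59.88 kn × 0.514444 → 30.8049 m/s
d = v × t = 30.8049 m/s × 87.29 s = 2688.96 m
2688.96 m ÷ (1609.34 m/mi) = 1.67085 mi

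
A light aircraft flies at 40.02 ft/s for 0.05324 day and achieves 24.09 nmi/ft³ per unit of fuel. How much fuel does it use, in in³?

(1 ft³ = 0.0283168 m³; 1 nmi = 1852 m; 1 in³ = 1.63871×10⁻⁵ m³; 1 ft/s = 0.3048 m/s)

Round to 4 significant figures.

40.02 ft/s → 12.1981 m/s
0.05324 day → 4599.94 s
d = v × t = 12.1981 × 4599.94 = 56110.5 m
24.09 nmi/ft³ → 1.57556×10⁶ m/m³
V = d / (distance per unit fuel) = 56110.5 / 1.57556×10⁶ = 0.0356131 m³
In in³: 0.0356131 / 1.63871×10⁻⁵ = 2173.24 in³

2173 in³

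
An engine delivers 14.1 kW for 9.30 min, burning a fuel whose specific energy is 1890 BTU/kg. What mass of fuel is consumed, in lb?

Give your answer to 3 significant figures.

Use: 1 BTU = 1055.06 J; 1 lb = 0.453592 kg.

8.70 lb

14.1 kW → 14100 W
9.30 min → 558 s
E = P × t = 14100 × 558 = 7.8678×10⁶ J
1890 BTU/kg → 1.99406×10⁶ J/kg
m = E / e_s = 7.8678×10⁶ / 1.99406×10⁶ = 3.94562 kg
In lb: 3.94562 / 0.453592 = 8.69861 lb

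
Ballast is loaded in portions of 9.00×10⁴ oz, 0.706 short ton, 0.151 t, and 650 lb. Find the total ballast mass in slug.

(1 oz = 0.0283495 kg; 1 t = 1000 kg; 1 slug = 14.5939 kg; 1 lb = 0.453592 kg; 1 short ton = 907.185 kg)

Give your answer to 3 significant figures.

249 slug

9.00×10⁴ oz × 0.0283495 = 2551.46 kg
0.706 short ton × 907.185 = 640.473 kg
0.151 t × 1000 = 151 kg
650 lb × 0.453592 = 294.835 kg
Total: 2551.46 + 640.473 + 151 + 294.835 = 3637.77 kg
In slug: 3637.77 / 14.5939 = 249.266 slug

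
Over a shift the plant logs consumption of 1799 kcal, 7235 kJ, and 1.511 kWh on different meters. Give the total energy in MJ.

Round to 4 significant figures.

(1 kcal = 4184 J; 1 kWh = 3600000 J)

20.20 MJ

1799 kcal × 4184 → 7.52702×10⁶ J
7235 kJ × 1000 → 7.235×10⁶ J
1.511 kWh × 3600000 → 5.4396×10⁶ J
Total: 7.52702×10⁶ + 7.235×10⁶ + 5.4396×10⁶ = 2.02016×10⁷ J
In MJ: 2.02016×10⁷ / 1000000 = 20.2016 MJ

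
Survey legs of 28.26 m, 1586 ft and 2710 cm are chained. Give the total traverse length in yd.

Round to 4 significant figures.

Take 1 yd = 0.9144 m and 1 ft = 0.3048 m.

589.2 yd

28.26 m (already m)
1586 ft × 0.3048 = 483.413 m
2710 cm × 0.01 = 27.1 m
Sum: 28.26 + 483.413 + 27.1 = 538.773 m
In yd: 538.773 / 0.9144 = 589.209 yd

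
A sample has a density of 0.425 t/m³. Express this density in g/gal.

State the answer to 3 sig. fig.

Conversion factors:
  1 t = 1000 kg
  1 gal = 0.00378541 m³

0.425 t/m³ × 1000 kg/t = 425 kg/m³
425 kg/m³ ÷ 0.001 kg/g × 0.00378541 m³/gal = 1608.8 g/gal

1610 g/gal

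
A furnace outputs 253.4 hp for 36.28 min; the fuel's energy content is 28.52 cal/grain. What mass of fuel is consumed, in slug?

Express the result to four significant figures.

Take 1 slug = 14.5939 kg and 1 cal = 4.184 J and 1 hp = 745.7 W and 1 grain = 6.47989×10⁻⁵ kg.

15.31 slug

253.4 hp → 188960 W
36.28 min → 2176.8 s
E = P × t = 188960 × 2176.8 = 4.11328×10⁸ J
28.52 cal/grain → 1.84151×10⁶ J/kg
m = E / e_s = 4.11328×10⁸ / 1.84151×10⁶ = 223.365 kg
In slug: 223.365 / 14.5939 = 15.3054 slug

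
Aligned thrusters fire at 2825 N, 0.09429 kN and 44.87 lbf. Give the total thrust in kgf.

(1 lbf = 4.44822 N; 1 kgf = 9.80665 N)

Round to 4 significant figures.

2825 N (already N)
0.09429 kN × 1000 = 94.29 N
44.87 lbf × 4.44822 = 199.592 N
Sum: 2825 + 94.29 + 199.592 = 3118.88 N
In kgf: 3118.88 / 9.80665 = 318.037 kgf

318.0 kgf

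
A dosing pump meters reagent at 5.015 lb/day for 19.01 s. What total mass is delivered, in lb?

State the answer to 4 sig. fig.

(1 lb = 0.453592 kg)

5.015 lb/day → 2.63283×10⁻⁵ kg/s
m = ṁ × t = 2.63283×10⁻⁵ × 19.01 = 5.00501×10⁻⁴ kg
In lb: 5.00501×10⁻⁴ / 0.453592 = 0.00110342 lb

0.001103 lb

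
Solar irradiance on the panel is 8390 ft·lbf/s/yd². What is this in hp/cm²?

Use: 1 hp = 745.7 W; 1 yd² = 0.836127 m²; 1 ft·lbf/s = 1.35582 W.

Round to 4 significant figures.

8390 ft·lbf/s/yd² × 1.35582 W/ft·lbf/s ÷ 0.836127 m²/yd² = 13604.8 W/m²
13604.8 W/m² ÷ 745.7 W/hp × 0.0001 m²/cm² = 0.00182443 hp/cm²

0.001824 hp/cm²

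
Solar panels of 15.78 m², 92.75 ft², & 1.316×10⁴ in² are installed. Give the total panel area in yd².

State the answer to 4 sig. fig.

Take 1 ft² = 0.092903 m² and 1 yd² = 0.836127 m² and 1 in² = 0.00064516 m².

39.33 yd²

15.78 m² (already m²)
92.75 ft² × 0.092903 → 8.61675 m²
1.316×10⁴ in² × 0.00064516 → 8.49031 m²
Combined: 15.78 + 8.61675 + 8.49031 = 32.8871 m²
In yd²: 32.8871 / 0.836127 = 39.3327 yd²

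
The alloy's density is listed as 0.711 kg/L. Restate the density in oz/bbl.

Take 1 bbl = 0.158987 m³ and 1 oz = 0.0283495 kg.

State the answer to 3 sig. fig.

0.711 kg/L ÷ 0.001 m³/L = 711 kg/m³
711 kg/m³ ÷ 0.0283495 kg/oz × 0.158987 m³/bbl = 3987.36 oz/bbl

3990 oz/bbl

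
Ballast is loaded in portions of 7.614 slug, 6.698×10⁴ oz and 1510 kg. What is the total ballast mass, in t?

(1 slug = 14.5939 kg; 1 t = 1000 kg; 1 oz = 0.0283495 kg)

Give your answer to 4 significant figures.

7.614 slug × 14.5939 = 111.118 kg
6.698×10⁴ oz × 0.0283495 = 1898.85 kg
1510 kg (already kg)
Sum: 111.118 + 1898.85 + 1510 = 3519.97 kg
In t: 3519.97 / 1000 = 3.51997 t

3.520 t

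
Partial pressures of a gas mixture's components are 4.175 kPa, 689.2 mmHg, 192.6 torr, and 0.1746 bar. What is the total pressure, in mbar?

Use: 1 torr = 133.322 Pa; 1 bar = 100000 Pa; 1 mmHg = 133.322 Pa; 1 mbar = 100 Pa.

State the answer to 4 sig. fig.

4.175 kPa × 1000 = 4175 Pa
689.2 mmHg × 133.322 = 91885.5 Pa
192.6 torr × 133.322 = 25677.8 Pa
0.1746 bar × 100000 = 17460 Pa
Total: 4175 + 91885.5 + 25677.8 + 17460 = 139198 Pa
In mbar: 139198 / 100 = 1391.98 mbar

1392 mbar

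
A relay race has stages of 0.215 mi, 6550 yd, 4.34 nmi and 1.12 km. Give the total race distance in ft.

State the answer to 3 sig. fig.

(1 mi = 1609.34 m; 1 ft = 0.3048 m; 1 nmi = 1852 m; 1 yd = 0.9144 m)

5.08×10⁴ ft

0.215 mi × 1609.34 → 346.008 m
6550 yd × 0.9144 → 5989.32 m
4.34 nmi × 1852 → 8037.68 m
1.12 km × 1000 → 1120 m
Combined: 346.008 + 5989.32 + 8037.68 + 1120 = 15493 m
In ft: 15493 / 0.3048 = 50830.1 ft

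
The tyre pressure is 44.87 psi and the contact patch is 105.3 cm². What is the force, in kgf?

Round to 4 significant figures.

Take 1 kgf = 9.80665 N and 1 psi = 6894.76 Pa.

44.87 psi × 6894.76 → 309368 Pa
105.3 cm² × 0.0001 → 0.01053 m²
F = P × A = 309368 Pa × 0.01053 m² = 3257.65 N
3257.65 N ÷ (9.80665 N/kgf) = 332.188 kgf

332.2 kgf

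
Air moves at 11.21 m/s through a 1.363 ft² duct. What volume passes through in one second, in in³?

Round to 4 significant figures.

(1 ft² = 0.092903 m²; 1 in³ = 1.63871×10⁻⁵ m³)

8.662×10⁴ in³

1.363 ft² × 0.092903 → 0.126627 m²
V = v × A × t = 11.21 m/s × 0.126627 m² × 1 s = 1.41949 m³
1.41949 m³ ÷ (1.63871×10⁻⁵ m³/in³) = 86622.4 in³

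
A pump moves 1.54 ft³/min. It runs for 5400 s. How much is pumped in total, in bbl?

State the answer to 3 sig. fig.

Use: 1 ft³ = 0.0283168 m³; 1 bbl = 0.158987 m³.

24.7 bbl

1.54 ft³/min → 7.26798×10⁻⁴ m³/s
V = Q × t = 7.26798×10⁻⁴ × 5400 = 3.92471 m³
In bbl: 3.92471 / 0.158987 = 24.6857 bbl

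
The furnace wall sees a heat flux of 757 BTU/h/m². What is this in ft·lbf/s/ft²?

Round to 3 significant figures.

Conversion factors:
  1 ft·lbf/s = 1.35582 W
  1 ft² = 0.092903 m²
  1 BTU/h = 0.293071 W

757 BTU/h/m² × 0.293071 W/BTU/h = 221.855 W/m²
221.855 W/m² ÷ 1.35582 W/ft·lbf/s × 0.092903 m²/ft² = 15.2019 ft·lbf/s/ft²

15.2 ft·lbf/s/ft²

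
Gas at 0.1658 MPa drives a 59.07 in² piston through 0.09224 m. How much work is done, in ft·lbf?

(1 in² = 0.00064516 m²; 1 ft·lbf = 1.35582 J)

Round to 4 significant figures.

0.1658 MPa → 165800 Pa
59.07 in² → 0.0381096 m²
F = P × A = 165800 × 0.0381096 = 6318.57 N
W = F × d = 6318.57 × 0.09224 = 582.825 J
In ft·lbf: 582.825 / 1.35582 = 429.869 ft·lbf

429.9 ft·lbf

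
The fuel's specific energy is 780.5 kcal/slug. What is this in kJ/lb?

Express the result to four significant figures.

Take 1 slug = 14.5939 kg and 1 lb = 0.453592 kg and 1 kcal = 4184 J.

101.5 kJ/lb

780.5 kcal/slug × 4184 J/kcal ÷ 14.5939 kg/slug = 223766 J/kg
223766 J/kg ÷ 1000 J/kJ × 0.453592 kg/lb = 101.498 kJ/lb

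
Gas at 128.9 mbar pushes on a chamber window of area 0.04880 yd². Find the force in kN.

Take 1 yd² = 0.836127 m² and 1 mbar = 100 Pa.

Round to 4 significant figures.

128.9 mbar × 100 = 12890 Pa
0.04880 yd² × 0.836127 = 0.040803 m²
F = P × A = 12890 Pa × 0.040803 m² = 525.951 N
525.951 N ÷ (1000 N/kN) = 0.525951 kN

0.5260 kN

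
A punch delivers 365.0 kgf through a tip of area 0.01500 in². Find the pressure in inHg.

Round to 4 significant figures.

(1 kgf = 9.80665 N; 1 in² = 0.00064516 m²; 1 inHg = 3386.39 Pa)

365.0 kgf × 9.80665 → 3579.43 N
0.01500 in² × 0.00064516 → 9.6774×10⁻⁶ m²
P = F / A = 3579.43 N / 9.6774×10⁻⁶ m² = 3.69875×10⁸ Pa
3.69875×10⁸ Pa ÷ (3386.39 Pa/inHg) = 109224 inHg

1.092×10⁵ inHg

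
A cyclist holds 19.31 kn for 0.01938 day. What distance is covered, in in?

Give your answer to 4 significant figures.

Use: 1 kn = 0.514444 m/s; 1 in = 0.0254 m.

6.549×10⁵ in

19.31 kn × 0.514444 = 9.93391 m/s
0.01938 day × 86400 = 1674.43 s
d = v × t = 9.93391 m/s × 1674.43 s = 16633.6 m
16633.6 m ÷ (0.0254 m/in) = 654866 in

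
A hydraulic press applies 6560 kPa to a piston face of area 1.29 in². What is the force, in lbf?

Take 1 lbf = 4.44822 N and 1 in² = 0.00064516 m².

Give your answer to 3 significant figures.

6560 kPa × 1000 = 6.56×10⁶ Pa
1.29 in² × 0.00064516 = 8.32256×10⁻⁴ m²
F = P × A = 6.56×10⁶ Pa × 8.32256×10⁻⁴ m² = 5459.6 N
5459.6 N ÷ (4.44822 N/lbf) = 1227.37 lbf

1230 lbf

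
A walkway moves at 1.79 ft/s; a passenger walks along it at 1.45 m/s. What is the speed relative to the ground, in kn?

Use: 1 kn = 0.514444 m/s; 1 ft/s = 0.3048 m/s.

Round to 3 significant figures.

3.88 kn

1.79 ft/s × 0.3048 = 0.545592 m/s
1.45 m/s (already m/s)
Sum: 0.545592 + 1.45 = 1.99559 m/s
In kn: 1.99559 / 0.514444 = 3.87912 kn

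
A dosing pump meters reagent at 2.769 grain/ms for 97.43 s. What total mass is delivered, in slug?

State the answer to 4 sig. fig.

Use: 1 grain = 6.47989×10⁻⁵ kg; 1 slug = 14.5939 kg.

1.198 slug

2.769 grain/ms → 0.179428 kg/s
m = ṁ × t = 0.179428 × 97.43 = 17.4817 kg
In slug: 17.4817 / 14.5939 = 1.19788 slug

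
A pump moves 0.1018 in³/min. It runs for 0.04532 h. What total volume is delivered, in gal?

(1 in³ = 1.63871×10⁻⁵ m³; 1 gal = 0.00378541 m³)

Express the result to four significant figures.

0.1018 in³/min → 2.78034×10⁻⁸ m³/s
0.04532 h → 163.152 s
V = Q × t = 2.78034×10⁻⁸ × 163.152 = 4.53618×10⁻⁶ m³
In gal: 4.53618×10⁻⁶ / 0.00378541 = 0.00119833 gal

0.001198 gal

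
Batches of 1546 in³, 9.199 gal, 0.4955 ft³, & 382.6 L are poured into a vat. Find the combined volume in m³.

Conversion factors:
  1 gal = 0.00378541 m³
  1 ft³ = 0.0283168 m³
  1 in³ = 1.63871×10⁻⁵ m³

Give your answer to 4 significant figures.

0.4568 m³

1546 in³ × 1.63871×10⁻⁵ → 0.0253345 m³
9.199 gal × 0.00378541 → 0.034822 m³
0.4955 ft³ × 0.0283168 → 0.014031 m³
382.6 L × 0.001 → 0.3826 m³
Sum: 0.0253345 + 0.034822 + 0.014031 + 0.3826 = 0.456788 m³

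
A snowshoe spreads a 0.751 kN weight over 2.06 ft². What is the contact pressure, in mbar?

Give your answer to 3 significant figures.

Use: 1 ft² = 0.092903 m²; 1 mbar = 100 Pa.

0.751 kN × 1000 → 751 N
2.06 ft² × 0.092903 → 0.19138 m²
P = F / A = 751 N / 0.19138 m² = 3924.13 Pa
3924.13 Pa ÷ (100 Pa/mbar) = 39.2413 mbar

39.2 mbar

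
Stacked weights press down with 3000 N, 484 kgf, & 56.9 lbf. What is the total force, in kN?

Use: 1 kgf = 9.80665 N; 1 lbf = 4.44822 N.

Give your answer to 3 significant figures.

3000 N (already N)
484 kgf × 9.80665 = 4746.42 N
56.9 lbf × 4.44822 = 253.104 N
Total: 3000 + 4746.42 + 253.104 = 7999.52 N
In kN: 7999.52 / 1000 = 7.99952 kN

8.00 kN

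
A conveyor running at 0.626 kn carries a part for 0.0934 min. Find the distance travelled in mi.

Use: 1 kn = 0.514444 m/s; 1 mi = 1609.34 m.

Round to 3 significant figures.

0.00112 mi

0.626 kn × 0.514444 = 0.322042 m/s
0.0934 min × 60 = 5.604 s
d = v × t = 0.322042 m/s × 5.604 s = 1.80472 m
1.80472 m ÷ (1609.34 m/mi) = 0.0011214 mi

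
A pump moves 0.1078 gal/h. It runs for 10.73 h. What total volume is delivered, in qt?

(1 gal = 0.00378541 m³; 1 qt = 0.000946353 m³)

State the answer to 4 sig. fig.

4.627 qt

0.1078 gal/h → 1.13352×10⁻⁷ m³/s
10.73 h → 38628 s
V = Q × t = 1.13352×10⁻⁷ × 38628 = 0.00437856 m³
In qt: 0.00437856 / 0.000946353 = 4.62677 qt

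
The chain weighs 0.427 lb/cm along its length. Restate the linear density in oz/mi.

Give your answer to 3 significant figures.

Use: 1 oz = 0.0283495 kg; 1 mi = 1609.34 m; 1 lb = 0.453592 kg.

1.10×10⁶ oz/mi

0.427 lb/cm × 0.453592 kg/lb ÷ 0.01 m/cm = 19.3684 kg/m
19.3684 kg/m ÷ 0.0283495 kg/oz × 1609.34 m/mi = 1.0995×10⁶ oz/mi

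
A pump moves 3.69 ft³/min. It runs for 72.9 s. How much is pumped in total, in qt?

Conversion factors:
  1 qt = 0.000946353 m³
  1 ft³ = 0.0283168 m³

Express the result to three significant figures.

134 qt

3.69 ft³/min → 0.00174148 m³/s
V = Q × t = 0.00174148 × 72.9 = 0.126954 m³
In qt: 0.126954 / 0.000946353 = 134.151 qt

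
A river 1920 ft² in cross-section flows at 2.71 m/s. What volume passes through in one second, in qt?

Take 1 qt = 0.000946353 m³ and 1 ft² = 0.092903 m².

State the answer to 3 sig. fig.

1920 ft² × 0.092903 = 178.374 m²
V = v × A × t = 2.71 m/s × 178.374 m² × 1 s = 483.394 m³
483.394 m³ ÷ (0.000946353 m³/qt) = 510797 qt

5.11×10⁵ qt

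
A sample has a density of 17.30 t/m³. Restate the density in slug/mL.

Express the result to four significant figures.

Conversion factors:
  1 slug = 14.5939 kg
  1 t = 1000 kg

0.001185 slug/mL

17.30 t/m³ × 1000 kg/t = 17300 kg/m³
17300 kg/m³ ÷ 14.5939 kg/slug × 10⁻⁶ m³/mL = 0.00118543 slug/mL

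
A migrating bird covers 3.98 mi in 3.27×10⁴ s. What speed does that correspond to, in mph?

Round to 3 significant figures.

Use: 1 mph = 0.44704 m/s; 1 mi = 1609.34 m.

3.98 mi × 1609.34 → 6405.17 m
v = d / t = 6405.17 m / 32700 s = 0.195877 m/s
0.195877 m/s ÷ (0.44704 m/s/mph) = 0.438164 mph

0.438 mph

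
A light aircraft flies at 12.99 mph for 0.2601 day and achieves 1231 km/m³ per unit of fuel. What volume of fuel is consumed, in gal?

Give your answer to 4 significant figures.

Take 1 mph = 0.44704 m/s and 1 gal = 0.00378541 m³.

28.01 gal

12.99 mph → 5.80705 m/s
0.2601 day → 22472.6 s
d = v × t = 5.80705 × 22472.6 = 130500 m
1231 km/m³ → 1.231×10⁶ m/m³
V = d / (distance per unit fuel) = 130500 / 1.231×10⁶ = 0.106011 m³
In gal: 0.106011 / 0.00378541 = 28.0052 gal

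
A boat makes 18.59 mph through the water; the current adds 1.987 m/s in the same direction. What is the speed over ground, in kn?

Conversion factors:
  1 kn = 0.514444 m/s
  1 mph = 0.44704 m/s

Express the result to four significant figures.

18.59 mph × 0.44704 = 8.31047 m/s
1.987 m/s (already m/s)
Combined: 8.31047 + 1.987 = 10.2975 m/s
In kn: 10.2975 / 0.514444 = 20.0168 kn

20.02 kn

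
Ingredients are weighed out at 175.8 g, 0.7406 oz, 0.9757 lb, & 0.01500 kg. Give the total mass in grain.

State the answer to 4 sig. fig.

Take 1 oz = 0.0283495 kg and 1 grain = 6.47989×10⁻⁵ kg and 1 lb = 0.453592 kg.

175.8 g × 0.001 = 0.1758 kg
0.7406 oz × 0.0283495 = 0.0209956 kg
0.9757 lb × 0.453592 = 0.44257 kg
0.01500 kg (already kg)
Total: 0.1758 + 0.0209956 + 0.44257 + 0.015 = 0.654366 kg
In grain: 0.654366 / 6.47989×10⁻⁵ = 10098.4 grain

1.010×10⁴ grain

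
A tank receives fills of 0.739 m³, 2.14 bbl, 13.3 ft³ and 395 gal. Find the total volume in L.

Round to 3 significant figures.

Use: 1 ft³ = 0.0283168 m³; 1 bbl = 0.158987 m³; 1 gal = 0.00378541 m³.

2950 L

0.739 m³ (already m³)
2.14 bbl × 0.158987 = 0.340232 m³
13.3 ft³ × 0.0283168 = 0.376613 m³
395 gal × 0.00378541 = 1.49524 m³
Total: 0.739 + 0.340232 + 0.376613 + 1.49524 = 2.95108 m³
In L: 2.95108 / 0.001 = 2951.08 L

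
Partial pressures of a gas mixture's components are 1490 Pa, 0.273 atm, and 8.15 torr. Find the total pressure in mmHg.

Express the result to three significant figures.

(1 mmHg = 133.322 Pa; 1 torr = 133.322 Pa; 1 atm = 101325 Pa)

227 mmHg

1490 Pa (already Pa)
0.273 atm × 101325 = 27661.7 Pa
8.15 torr × 133.322 = 1086.57 Pa
Combined: 1490 + 27661.7 + 1086.57 = 30238.3 Pa
In mmHg: 30238.3 / 133.322 = 226.807 mmHg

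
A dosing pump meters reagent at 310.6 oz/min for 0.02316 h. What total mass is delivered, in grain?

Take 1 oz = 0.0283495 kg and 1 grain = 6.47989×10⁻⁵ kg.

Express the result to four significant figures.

310.6 oz/min → 0.146756 kg/s
0.02316 h → 83.376 s
m = ṁ × t = 0.146756 × 83.376 = 12.2359 kg
In grain: 12.2359 / 6.47989×10⁻⁵ = 188829 grain

1.888×10⁵ grain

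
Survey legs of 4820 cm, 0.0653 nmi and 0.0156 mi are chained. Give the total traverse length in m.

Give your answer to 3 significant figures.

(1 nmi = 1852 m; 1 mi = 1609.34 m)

4820 cm × 0.01 = 48.2 m
0.0653 nmi × 1852 = 120.936 m
0.0156 mi × 1609.34 = 25.1057 m
Combined: 48.2 + 120.936 + 25.1057 = 194.242 m

194 m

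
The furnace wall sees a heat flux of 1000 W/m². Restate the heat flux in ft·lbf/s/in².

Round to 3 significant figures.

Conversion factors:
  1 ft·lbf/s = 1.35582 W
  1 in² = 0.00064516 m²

1000 W/m² is already 1000 W/m²
1000 W/m² ÷ 1.35582 W/ft·lbf/s × 0.00064516 m²/in² = 0.475845 ft·lbf/s/in²

0.476 ft·lbf/s/in²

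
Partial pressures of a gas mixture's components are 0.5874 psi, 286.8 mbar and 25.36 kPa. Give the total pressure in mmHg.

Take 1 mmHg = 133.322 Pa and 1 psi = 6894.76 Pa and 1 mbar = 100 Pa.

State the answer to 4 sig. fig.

0.5874 psi × 6894.76 = 4049.98 Pa
286.8 mbar × 100 = 28680 Pa
25.36 kPa × 1000 = 25360 Pa
Total: 4049.98 + 28680 + 25360 = 58090 Pa
In mmHg: 58090 / 133.322 = 435.712 mmHg

435.7 mmHg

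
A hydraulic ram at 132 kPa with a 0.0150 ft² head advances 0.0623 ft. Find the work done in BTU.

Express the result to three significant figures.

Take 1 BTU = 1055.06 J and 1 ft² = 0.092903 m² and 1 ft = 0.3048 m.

132 kPa → 132000 Pa
0.0150 ft² → 0.00139354 m²
F = P × A = 132000 × 0.00139354 = 183.947 N
0.0623 ft → 0.018989 m
W = F × d = 183.947 × 0.018989 = 3.49297 J
In BTU: 3.49297 / 1055.06 = 0.00331068 BTU

0.00331 BTU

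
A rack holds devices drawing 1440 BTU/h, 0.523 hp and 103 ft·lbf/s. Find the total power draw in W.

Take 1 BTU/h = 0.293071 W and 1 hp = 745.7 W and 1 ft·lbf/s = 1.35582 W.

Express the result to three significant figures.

952 W

1440 BTU/h × 0.293071 → 422.022 W
0.523 hp × 745.7 → 390.001 W
103 ft·lbf/s × 1.35582 → 139.649 W
Total: 422.022 + 390.001 + 139.649 = 951.672 W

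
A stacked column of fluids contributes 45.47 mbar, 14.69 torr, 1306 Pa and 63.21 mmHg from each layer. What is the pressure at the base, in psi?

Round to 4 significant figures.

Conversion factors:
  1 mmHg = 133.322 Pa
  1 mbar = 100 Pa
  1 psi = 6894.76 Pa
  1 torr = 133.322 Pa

2.355 psi

45.47 mbar × 100 = 4547 Pa
14.69 torr × 133.322 = 1958.5 Pa
1306 Pa (already Pa)
63.21 mmHg × 133.322 = 8427.28 Pa
Sum: 4547 + 1958.5 + 1306 + 8427.28 = 16238.8 Pa
In psi: 16238.8 / 6894.76 = 2.35524 psi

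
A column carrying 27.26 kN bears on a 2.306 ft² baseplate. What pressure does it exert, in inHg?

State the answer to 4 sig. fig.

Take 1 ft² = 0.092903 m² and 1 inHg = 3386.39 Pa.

27.26 kN × 1000 → 27260 N
2.306 ft² × 0.092903 → 0.214234 m²
P = F / A = 27260 N / 0.214234 m² = 127244 Pa
127244 Pa ÷ (3386.39 Pa/inHg) = 37.5751 inHg

37.58 inHg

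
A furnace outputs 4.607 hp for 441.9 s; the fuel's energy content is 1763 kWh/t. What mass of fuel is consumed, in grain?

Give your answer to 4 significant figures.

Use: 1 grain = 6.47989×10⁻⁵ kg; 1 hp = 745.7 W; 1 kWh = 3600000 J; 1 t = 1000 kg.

4.607 hp → 3435.44 W
E = P × t = 3435.44 × 441.9 = 1.51812×10⁶ J
1763 kWh/t → 6.3468×10⁶ J/kg
m = E / e_s = 1.51812×10⁶ / 6.3468×10⁶ = 0.239195 kg
In grain: 0.239195 / 6.47989×10⁻⁵ = 3691.34 grain

3691 grain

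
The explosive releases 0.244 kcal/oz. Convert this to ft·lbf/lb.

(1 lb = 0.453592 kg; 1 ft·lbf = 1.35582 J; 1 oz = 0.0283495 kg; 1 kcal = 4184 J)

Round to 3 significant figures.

0.244 kcal/oz × 4184 J/kcal ÷ 0.0283495 kg/oz = 36011.1 J/kg
36011.1 J/kg ÷ 1.35582 J/ft·lbf × 0.453592 kg/lb = 12047.6 ft·lbf/lb

1.20×10⁴ ft·lbf/lb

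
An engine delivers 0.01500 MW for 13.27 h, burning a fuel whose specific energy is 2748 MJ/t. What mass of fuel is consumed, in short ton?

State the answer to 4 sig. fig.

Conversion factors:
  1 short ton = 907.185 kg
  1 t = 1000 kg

0.2874 short ton

0.01500 MW → 15000 W
13.27 h → 47772 s
E = P × t = 15000 × 47772 = 7.1658×10⁸ J
2748 MJ/t → 2.748×10⁶ J/kg
m = E / e_s = 7.1658×10⁸ / 2.748×10⁶ = 260.764 kg
In short ton: 260.764 / 907.185 = 0.287443 short ton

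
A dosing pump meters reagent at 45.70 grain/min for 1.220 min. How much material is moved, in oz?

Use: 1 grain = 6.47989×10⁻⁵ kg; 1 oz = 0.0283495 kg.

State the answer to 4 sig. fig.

0.1274 oz

45.70 grain/min → 4.93552×10⁻⁵ kg/s
1.220 min → 73.2 s
m = ṁ × t = 4.93552×10⁻⁵ × 73.2 = 0.0036128 kg
In oz: 0.0036128 / 0.0283495 = 0.127438 oz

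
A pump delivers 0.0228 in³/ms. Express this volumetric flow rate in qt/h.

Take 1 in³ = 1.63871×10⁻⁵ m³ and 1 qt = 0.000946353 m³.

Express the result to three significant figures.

1420 qt/h

0.0228 in³/ms × 1.63871×10⁻⁵ m³/in³ ÷ 0.001 s/ms = 3.73626×10⁻⁴ m³/s
3.73626×10⁻⁴ m³/s ÷ 0.000946353 m³/qt × 3600 s/h = 1421.3 qt/h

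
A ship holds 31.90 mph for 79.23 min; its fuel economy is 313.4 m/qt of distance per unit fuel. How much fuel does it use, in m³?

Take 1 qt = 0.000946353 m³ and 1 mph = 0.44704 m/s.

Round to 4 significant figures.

0.2047 m³

31.90 mph → 14.2606 m/s
79.23 min → 4753.8 s
d = v × t = 14.2606 × 4753.8 = 67792 m
313.4 m/qt → 331166 m/m³
V = d / (distance per unit fuel) = 67792 / 331166 = 0.204707 m³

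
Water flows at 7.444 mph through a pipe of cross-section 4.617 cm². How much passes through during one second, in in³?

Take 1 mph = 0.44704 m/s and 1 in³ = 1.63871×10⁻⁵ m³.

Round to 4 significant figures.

93.76 in³

7.444 mph × 0.44704 → 3.32777 m/s
4.617 cm² × 0.0001 → 4.617×10⁻⁴ m²
V = v × A × t = 3.32777 m/s × 4.617×10⁻⁴ m² × 1 s = 0.00153643 m³
0.00153643 m³ ÷ (1.63871×10⁻⁵ m³/in³) = 93.7585 in³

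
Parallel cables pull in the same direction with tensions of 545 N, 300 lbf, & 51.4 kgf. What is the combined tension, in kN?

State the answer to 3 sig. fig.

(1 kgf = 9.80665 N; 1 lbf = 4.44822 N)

2.38 kN

545 N (already N)
300 lbf × 4.44822 → 1334.47 N
51.4 kgf × 9.80665 → 504.062 N
Combined: 545 + 1334.47 + 504.062 = 2383.53 N
In kN: 2383.53 / 1000 = 2.38353 kN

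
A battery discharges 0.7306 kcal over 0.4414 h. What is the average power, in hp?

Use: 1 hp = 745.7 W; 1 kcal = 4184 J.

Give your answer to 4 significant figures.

0.7306 kcal × 4184 = 3056.83 J
0.4414 h × 3600 = 1589.04 s
P = E / t = 3056.83 J / 1589.04 s = 1.9237 W
1.9237 W ÷ (745.7 W/hp) = 0.00257972 hp

0.002580 hp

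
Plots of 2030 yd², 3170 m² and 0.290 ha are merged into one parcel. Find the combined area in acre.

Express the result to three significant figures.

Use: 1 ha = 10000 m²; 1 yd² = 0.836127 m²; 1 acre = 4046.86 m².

2030 yd² × 0.836127 = 1697.34 m²
3170 m² (already m²)
0.290 ha × 10000 = 2900 m²
Sum: 1697.34 + 3170 + 2900 = 7767.34 m²
In acre: 7767.34 / 4046.86 = 1.91935 acre

1.92 acre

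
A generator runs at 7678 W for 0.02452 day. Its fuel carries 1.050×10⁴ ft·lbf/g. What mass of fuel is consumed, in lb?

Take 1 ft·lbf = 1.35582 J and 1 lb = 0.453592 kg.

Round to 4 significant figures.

2.519 lb

0.02452 day → 2118.53 s
E = P × t = 7678 × 2118.53 = 1.62661×10⁷ J
1.050×10⁴ ft·lbf/g → 1.42361×10⁷ J/kg
m = E / e_s = 1.62661×10⁷ / 1.42361×10⁷ = 1.1426 kg
In lb: 1.1426 / 0.453592 = 2.519 lb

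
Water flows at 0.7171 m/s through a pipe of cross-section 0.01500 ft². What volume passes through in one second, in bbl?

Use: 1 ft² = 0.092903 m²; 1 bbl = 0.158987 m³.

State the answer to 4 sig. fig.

0.01500 ft² × 0.092903 → 0.00139354 m²
V = v × A × t = 0.7171 m/s × 0.00139354 m² × 1 s = 9.99308×10⁻⁴ m³
9.99308×10⁻⁴ m³ ÷ (0.158987 m³/bbl) = 0.00628547 bbl

0.006285 bbl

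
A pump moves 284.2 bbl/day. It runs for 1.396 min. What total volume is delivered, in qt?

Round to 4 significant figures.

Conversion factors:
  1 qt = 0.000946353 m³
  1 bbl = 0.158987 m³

46.29 qt

284.2 bbl/day → 5.22964×10⁻⁴ m³/s
1.396 min → 83.76 s
V = Q × t = 5.22964×10⁻⁴ × 83.76 = 0.0438035 m³
In qt: 0.0438035 / 0.000946353 = 46.2866 qt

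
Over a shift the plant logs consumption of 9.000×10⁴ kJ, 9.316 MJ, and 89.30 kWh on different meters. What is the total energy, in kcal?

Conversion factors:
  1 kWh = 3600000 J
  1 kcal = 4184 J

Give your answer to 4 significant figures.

1.006×10⁵ kcal

9.000×10⁴ kJ × 1000 = 9×10⁷ J
9.316 MJ × 1000000 = 9.316×10⁶ J
89.30 kWh × 3600000 = 3.2148×10⁸ J
Combined: 9×10⁷ + 9.316×10⁶ + 3.2148×10⁸ = 4.20796×10⁸ J
In kcal: 4.20796×10⁸ / 4184 = 100573 kcal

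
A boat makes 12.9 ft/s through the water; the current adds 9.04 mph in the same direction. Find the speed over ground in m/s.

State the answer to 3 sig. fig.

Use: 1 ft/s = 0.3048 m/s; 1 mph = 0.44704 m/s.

12.9 ft/s × 0.3048 = 3.93192 m/s
9.04 mph × 0.44704 = 4.04124 m/s
Total: 3.93192 + 4.04124 = 7.97316 m/s

7.97 m/s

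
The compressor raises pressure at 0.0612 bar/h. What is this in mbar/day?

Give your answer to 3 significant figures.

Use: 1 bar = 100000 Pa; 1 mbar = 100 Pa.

1470 mbar/day

0.0612 bar/h × 100000 Pa/bar ÷ 3600 s/h = 1.7 Pa/s
1.7 Pa/s ÷ 100 Pa/mbar × 86400 s/day = 1468.8 mbar/day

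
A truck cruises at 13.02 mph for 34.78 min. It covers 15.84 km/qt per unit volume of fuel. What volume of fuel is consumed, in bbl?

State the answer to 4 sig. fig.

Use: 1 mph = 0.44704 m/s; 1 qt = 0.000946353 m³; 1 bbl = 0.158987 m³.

13.02 mph → 5.82046 m/s
34.78 min → 2086.8 s
d = v × t = 5.82046 × 2086.8 = 12146.1 m
15.84 km/qt → 1.67379×10⁷ m/m³
V = d / (distance per unit fuel) = 12146.1 / 1.67379×10⁷ = 7.25665×10⁻⁴ m³
In bbl: 7.25665×10⁻⁴ / 0.158987 = 0.0045643 bbl

0.004564 bbl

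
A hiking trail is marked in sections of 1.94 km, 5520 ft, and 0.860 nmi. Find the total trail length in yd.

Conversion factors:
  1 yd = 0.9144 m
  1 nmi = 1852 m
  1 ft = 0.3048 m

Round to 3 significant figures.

1.94 km × 1000 = 1940 m
5520 ft × 0.3048 = 1682.5 m
0.860 nmi × 1852 = 1592.72 m
Total: 1940 + 1682.5 + 1592.72 = 5215.22 m
In yd: 5215.22 / 0.9144 = 5703.43 yd

5700 yd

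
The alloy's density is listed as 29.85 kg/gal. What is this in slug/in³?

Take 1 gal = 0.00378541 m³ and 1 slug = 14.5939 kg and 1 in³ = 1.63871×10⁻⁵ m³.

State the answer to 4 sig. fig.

0.008854 slug/in³

29.85 kg/gal ÷ 0.00378541 m³/gal = 7885.54 kg/m³
7885.54 kg/m³ ÷ 14.5939 kg/slug × 1.63871×10⁻⁵ m³/in³ = 0.00885446 slug/in³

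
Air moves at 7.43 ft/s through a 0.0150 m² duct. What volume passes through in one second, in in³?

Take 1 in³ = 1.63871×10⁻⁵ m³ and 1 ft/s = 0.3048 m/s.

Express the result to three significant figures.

2070 in³

7.43 ft/s × 0.3048 = 2.26466 m/s
V = v × A × t = 2.26466 m/s × 0.015 m² × 1 s = 0.0339699 m³
0.0339699 m³ ÷ (1.63871×10⁻⁵ m³/in³) = 2072.97 in³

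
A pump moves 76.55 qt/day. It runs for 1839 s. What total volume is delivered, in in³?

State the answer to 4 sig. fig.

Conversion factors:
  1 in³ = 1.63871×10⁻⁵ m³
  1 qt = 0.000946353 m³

76.55 qt/day → 8.38464×10⁻⁷ m³/s
V = Q × t = 8.38464×10⁻⁷ × 1839 = 0.00154194 m³
In in³: 0.00154194 / 1.63871×10⁻⁵ = 94.0947 in³

94.09 in³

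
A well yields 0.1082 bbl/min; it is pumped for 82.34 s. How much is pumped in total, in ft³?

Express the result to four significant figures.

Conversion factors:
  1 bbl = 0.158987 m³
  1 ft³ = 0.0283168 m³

0.8337 ft³

0.1082 bbl/min → 2.86707×10⁻⁴ m³/s
V = Q × t = 2.86707×10⁻⁴ × 82.34 = 0.0236075 m³
In ft³: 0.0236075 / 0.0283168 = 0.833692 ft³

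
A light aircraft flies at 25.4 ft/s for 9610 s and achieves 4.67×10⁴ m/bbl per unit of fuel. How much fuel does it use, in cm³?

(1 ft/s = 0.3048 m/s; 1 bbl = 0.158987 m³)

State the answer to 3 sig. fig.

25.4 ft/s → 7.74192 m/s
d = v × t = 7.74192 × 9610 = 74399.9 m
4.67×10⁴ m/bbl → 293735 m/m³
V = d / (distance per unit fuel) = 74399.9 / 293735 = 0.253289 m³
In cm³: 0.253289 / 10⁻⁶ = 253289 cm³

2.53×10⁵ cm³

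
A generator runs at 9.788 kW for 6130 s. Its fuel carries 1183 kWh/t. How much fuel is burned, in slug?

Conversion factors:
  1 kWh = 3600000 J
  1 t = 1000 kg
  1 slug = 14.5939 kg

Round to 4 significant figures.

0.9654 slug

9.788 kW → 9788 W
E = P × t = 9788 × 6130 = 6.00004×10⁷ J
1183 kWh/t → 4.2588×10⁶ J/kg
m = E / e_s = 6.00004×10⁷ / 4.2588×10⁶ = 14.0886 kg
In slug: 14.0886 / 14.5939 = 0.965376 slug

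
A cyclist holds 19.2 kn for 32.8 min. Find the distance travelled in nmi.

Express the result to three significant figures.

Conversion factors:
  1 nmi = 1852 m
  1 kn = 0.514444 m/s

10.5 nmi

19.2 kn × 0.514444 = 9.87732 m/s
32.8 min × 60 = 1968 s
d = v × t = 9.87732 m/s × 1968 s = 19438.6 m
19438.6 m ÷ (1852 m/nmi) = 10.496 nmi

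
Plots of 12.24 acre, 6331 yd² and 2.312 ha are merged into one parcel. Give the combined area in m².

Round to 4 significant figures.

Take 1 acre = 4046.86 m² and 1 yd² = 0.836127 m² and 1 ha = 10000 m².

7.795×10⁴ m²

12.24 acre × 4046.86 → 49533.6 m²
6331 yd² × 0.836127 → 5293.52 m²
2.312 ha × 10000 → 23120 m²
Combined: 49533.6 + 5293.52 + 23120 = 77947.1 m²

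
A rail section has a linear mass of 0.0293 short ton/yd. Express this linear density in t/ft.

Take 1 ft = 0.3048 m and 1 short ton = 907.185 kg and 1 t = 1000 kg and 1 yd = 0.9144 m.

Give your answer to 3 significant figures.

0.0293 short ton/yd × 907.185 kg/short ton ÷ 0.9144 m/yd = 29.0688 kg/m
29.0688 kg/m ÷ 1000 kg/t × 0.3048 m/ft = 0.00886017 t/ft

0.00886 t/ft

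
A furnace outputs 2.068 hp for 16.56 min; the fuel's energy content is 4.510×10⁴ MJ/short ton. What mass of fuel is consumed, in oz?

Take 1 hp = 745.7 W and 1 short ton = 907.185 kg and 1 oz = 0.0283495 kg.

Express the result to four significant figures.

2.068 hp → 1542.11 W
16.56 min → 993.6 s
E = P × t = 1542.11 × 993.6 = 1.53224×10⁶ J
4.510×10⁴ MJ/short ton → 4.97142×10⁷ J/kg
m = E / e_s = 1.53224×10⁶ / 4.97142×10⁷ = 0.030821 kg
In oz: 0.030821 / 0.0283495 = 1.08718 oz

1.087 oz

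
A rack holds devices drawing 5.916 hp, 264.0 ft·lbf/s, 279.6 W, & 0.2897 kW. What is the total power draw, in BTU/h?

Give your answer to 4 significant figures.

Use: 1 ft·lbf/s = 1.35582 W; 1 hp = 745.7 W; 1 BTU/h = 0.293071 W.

5.916 hp × 745.7 → 4411.56 W
264.0 ft·lbf/s × 1.35582 → 357.936 W
279.6 W (already W)
0.2897 kW × 1000 → 289.7 W
Total: 4411.56 + 357.936 + 279.6 + 289.7 = 5338.8 W
In BTU/h: 5338.8 / 0.293071 = 18216.7 BTU/h

1.822×10⁴ BTU/h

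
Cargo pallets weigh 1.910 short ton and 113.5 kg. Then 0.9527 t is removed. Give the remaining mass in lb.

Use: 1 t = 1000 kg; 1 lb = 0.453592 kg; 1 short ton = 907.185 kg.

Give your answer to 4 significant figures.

1970 lb

1.910 short ton × 907.185 = 1732.72 kg
113.5 kg (already kg)
0.9527 t × 1000 = 952.7 kg
Sum: 1732.72 + 113.5 − 952.7 = 893.52 kg
In lb: 893.52 / 0.453592 = 1969.88 lb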